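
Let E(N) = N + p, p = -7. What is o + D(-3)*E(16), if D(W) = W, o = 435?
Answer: 408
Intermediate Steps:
E(N) = -7 + N (E(N) = N - 7 = -7 + N)
o + D(-3)*E(16) = 435 - 3*(-7 + 16) = 435 - 3*9 = 435 - 27 = 408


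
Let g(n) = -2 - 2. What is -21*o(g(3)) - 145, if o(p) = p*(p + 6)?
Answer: 23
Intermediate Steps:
g(n) = -4
o(p) = p*(6 + p)
-21*o(g(3)) - 145 = -(-84)*(6 - 4) - 145 = -(-84)*2 - 145 = -21*(-8) - 145 = 168 - 145 = 23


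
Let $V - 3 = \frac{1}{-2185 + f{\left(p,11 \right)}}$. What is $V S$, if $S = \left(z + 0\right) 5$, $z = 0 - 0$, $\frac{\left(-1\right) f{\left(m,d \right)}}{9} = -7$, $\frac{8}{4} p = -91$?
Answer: $0$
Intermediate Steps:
$p = - \frac{91}{2}$ ($p = \frac{1}{2} \left(-91\right) = - \frac{91}{2} \approx -45.5$)
$f{\left(m,d \right)} = 63$ ($f{\left(m,d \right)} = \left(-9\right) \left(-7\right) = 63$)
$z = 0$ ($z = 0 + 0 = 0$)
$S = 0$ ($S = \left(0 + 0\right) 5 = 0 \cdot 5 = 0$)
$V = \frac{6365}{2122}$ ($V = 3 + \frac{1}{-2185 + 63} = 3 + \frac{1}{-2122} = 3 - \frac{1}{2122} = \frac{6365}{2122} \approx 2.9995$)
$V S = \frac{6365}{2122} \cdot 0 = 0$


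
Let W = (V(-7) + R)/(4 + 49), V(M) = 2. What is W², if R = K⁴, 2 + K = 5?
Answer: 6889/2809 ≈ 2.4525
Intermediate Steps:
K = 3 (K = -2 + 5 = 3)
R = 81 (R = 3⁴ = 81)
W = 83/53 (W = (2 + 81)/(4 + 49) = 83/53 ≈ 1.5660)
W² = (83/53)² = 6889/2809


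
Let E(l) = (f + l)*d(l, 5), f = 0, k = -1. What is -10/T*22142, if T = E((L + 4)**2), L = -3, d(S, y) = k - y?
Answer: 110710/3 ≈ 36903.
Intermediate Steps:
d(S, y) = -1 - y
E(l) = -6*l (E(l) = (0 + l)*(-1 - 1*5) = l*(-1 - 5) = l*(-6) = -6*l)
T = -6 (T = -6*(-3 + 4)**2 = -6*1**2 = -6*1 = -6)
-10/T*22142 = -10/(-6)*22142 = -10*(-1/6)*22142 = (5/3)*22142 = 110710/3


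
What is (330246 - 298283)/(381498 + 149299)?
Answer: 31963/530797 ≈ 0.060217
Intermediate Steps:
(330246 - 298283)/(381498 + 149299) = 31963/530797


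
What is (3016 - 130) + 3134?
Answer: 6020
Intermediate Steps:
(3016 - 130) + 3134 = 2886 + 3134 = 6020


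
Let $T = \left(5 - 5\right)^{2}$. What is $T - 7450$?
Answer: $-7450$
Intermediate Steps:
$T = 0$ ($T = \left(5 - 5\right)^{2} = 0^{2} = 0$)
$T - 7450 = 0 - 7450 = -7450$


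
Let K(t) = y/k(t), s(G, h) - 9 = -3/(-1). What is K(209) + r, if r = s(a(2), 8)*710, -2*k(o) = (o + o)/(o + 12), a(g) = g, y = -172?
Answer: 1818692/209 ≈ 8701.9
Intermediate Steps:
k(o) = -o/(12 + o) (k(o) = -(o + o)/(2*(o + 12)) = -2*o/(2*(12 + o)) = -o/(12 + o))
s(G, h) = 12 (s(G, h) = 9 - 3/(-1) = 9 - 3*(-1) = 9 + 3 = 12)
K(t) = 172*(12 + t)/t (K(t) = -172*(-(12 + t)/t) = -(-172)*(12 + t)/t = 172*(12 + t)/t)
r = 8520 (r = 12*710 = 8520)
K(209) + r = (172 + 2064/209) + 8520 = 38012/209 + 8520 = 1818692/209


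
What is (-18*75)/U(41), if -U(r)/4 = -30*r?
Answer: -45/164 ≈ -0.27439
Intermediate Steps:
U(r) = 120*r (U(r) = -(-120)*r = 120*r)
(-18*75)/U(41) = (-18*75)/((120*41)) = -1350/4920 = -1350*1/4920 = -45/164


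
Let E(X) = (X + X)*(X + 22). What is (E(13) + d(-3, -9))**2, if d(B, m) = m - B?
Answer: 817216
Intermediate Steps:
E(X) = 2*X*(22 + X) (E(X) = (2*X)*(22 + X) = 2*X*(22 + X))
(E(13) + d(-3, -9))**2 = (2*13*(22 + 13) + (-9 - 1*(-3)))**2 = (2*13*35 + (-9 + 3))**2 = (910 - 6)**2 = 904**2 = 817216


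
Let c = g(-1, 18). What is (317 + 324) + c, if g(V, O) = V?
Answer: 640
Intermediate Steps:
c = -1
(317 + 324) + c = (317 + 324) - 1 = 641 - 1 = 640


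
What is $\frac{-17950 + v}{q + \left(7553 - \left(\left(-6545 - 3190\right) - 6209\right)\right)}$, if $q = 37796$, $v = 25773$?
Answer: $\frac{7823}{61293} \approx 0.12763$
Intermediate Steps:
$\frac{-17950 + v}{q + \left(7553 - \left(\left(-6545 - 3190\right) - 6209\right)\right)} = \frac{-17950 + 25773}{37796 + \left(7553 - \left(\left(-6545 - 3190\right) - 6209\right)\right)} = \frac{7823}{37796 + \left(7553 - \left(-9735 - 6209\right)\right)} = \frac{7823}{37796 + \left(7553 - -15944\right)} = \frac{7823}{37796 + \left(7553 + 15944\right)} = \frac{7823}{37796 + 23497} = \frac{7823}{61293}$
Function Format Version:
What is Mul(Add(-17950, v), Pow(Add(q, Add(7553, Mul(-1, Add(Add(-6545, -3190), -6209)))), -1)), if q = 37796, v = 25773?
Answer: Rational(7823, 61293) ≈ 0.12763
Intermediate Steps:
Mul(Add(-17950, v), Pow(Add(q, Add(7553, Mul(-1, Add(Add(-6545, -3190), -6209)))), -1)) = Mul(Add(-17950, 25773), Pow(Add(37796, Add(7553, Mul(-1, Add(Add(-6545, -3190), -6209)))), -1)) = Mul(7823, Pow(Add(37796, Add(7553, Mul(-1, Add(-9735, -6209)))), -1)) = Mul(7823, Pow(Add(37796, Add(7553, Mul(-1, -15944))), -1)) = Mul(7823, Pow(Add(37796, Add(7553, 15944)), -1)) = Mul(7823, Pow(Add(37796, 23497), -1)) = Mul(7823, Pow(61293, -1)) = Mul(7823, Rational(1, 61293)) = Rational(7823, 61293)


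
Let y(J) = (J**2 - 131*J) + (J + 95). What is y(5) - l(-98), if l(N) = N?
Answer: -432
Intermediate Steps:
y(J) = 95 + J**2 - 130*J (y(J) = (J**2 - 131*J) + (95 + J) = 95 + J**2 - 130*J)
y(5) - l(-98) = (95 + 5**2 - 130*5) - 1*(-98) = (95 + 25 - 650) + 98 = -530 + 98 = -432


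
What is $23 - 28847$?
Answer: $-28824$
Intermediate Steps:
$23 - 28847 = -28824$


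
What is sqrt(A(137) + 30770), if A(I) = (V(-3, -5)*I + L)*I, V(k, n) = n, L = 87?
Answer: 42*I*sqrt(29) ≈ 226.18*I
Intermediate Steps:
A(I) = I*(87 - 5*I) (A(I) = (-5*I + 87)*I = (87 - 5*I)*I = I*(87 - 5*I))
sqrt(A(137) + 30770) = sqrt(137*(87 - 5*137) + 30770) = sqrt(137*(87 - 685) + 30770) = sqrt(137*(-598) + 30770) = sqrt(-81926 + 30770) = sqrt(-51156) = 42*I*sqrt(29)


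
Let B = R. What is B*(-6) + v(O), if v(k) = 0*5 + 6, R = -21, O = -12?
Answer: 132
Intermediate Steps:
v(k) = 6 (v(k) = 0 + 6 = 6)
B = -21
B*(-6) + v(O) = -21*(-6) + 6 = 126 + 6 = 132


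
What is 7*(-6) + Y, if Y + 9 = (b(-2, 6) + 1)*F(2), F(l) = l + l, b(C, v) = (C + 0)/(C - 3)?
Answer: -227/5 ≈ -45.400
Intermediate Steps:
b(C, v) = C/(-3 + C)
F(l) = 2*l
Y = -17/5 (Y = -9 + (-2/(-3 - 2) + 1)*(2*2) = -9 + (-2/(-5) + 1)*4 = -9 + (-2*(-1/5) + 1)*4 = -9 + (2/5 + 1)*4 = -9 + (7/5)*4 = -9 + 28/5 = -17/5 ≈ -3.4000)
7*(-6) + Y = 7*(-6) - 17/5 = -42 - 17/5 = -227/5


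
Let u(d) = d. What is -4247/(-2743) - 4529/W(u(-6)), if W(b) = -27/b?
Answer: -24807871/24687 ≈ -1004.9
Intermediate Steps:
-4247/(-2743) - 4529/W(u(-6)) = -4247/(-2743) - 4529/((-27/(-6))) = -4247*(-1/2743) - 4529/((-27*(-⅙))) = 4247/2743 - 4529/9/2 = 4247/2743 - 4529*2/9 = 4247/2743 - 9058/9 = -24807871/24687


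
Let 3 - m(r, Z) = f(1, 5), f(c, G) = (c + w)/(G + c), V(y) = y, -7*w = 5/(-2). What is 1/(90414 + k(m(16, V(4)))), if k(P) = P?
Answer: 84/7595009 ≈ 1.1060e-5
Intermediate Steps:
w = 5/14 (w = -5/(7*(-2)) = -5*(-1)/(7*2) = -1/7*(-5/2) = 5/14 ≈ 0.35714)
f(c, G) = (5/14 + c)/(G + c) (f(c, G) = (c + 5/14)/(G + c) = (5/14 + c)/(G + c))
m(r, Z) = 233/84 (m(r, Z) = 3 - (5/14 + 1)/(5 + 1) = 3 - 19/(6*14) = 3 - 1*19/84 = 3 - 19/84 = 233/84)
1/(90414 + k(m(16, V(4)))) = 1/(90414 + 233/84) = 1/(7595009/84) = 84/7595009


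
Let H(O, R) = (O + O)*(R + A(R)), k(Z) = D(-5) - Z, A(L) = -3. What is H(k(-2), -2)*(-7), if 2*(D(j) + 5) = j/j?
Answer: -175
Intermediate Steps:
D(j) = -9/2 (D(j) = -5 + (j/j)/2 = -5 + (½)*1 = -5 + ½ = -9/2)
k(Z) = -9/2 - Z
H(O, R) = 2*O*(-3 + R) (H(O, R) = (O + O)*(R - 3) = (2*O)*(-3 + R) = 2*O*(-3 + R))
H(k(-2), -2)*(-7) = (2*(-9/2 - 1*(-2))*(-3 - 2))*(-7) = (2*(-9/2 + 2)*(-5))*(-7) = (2*(-5/2)*(-5))*(-7) = 25*(-7) = -175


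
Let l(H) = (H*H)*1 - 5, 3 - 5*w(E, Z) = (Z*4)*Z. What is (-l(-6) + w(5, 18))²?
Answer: 2096704/25 ≈ 83868.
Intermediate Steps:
w(E, Z) = ⅗ - 4*Z²/5 (w(E, Z) = ⅗ - Z*4*Z/5 = ⅗ - 4*Z*Z/5 = ⅗ - 4*Z²/5)
l(H) = -5 + H² (l(H) = H²*1 - 5 = H² - 5 = -5 + H²)
(-l(-6) + w(5, 18))² = (-(-5 + (-6)²) + (⅗ - ⅘*18²))² = (-(-5 + 36) + (⅗ - ⅘*324))² = (-1*31 + (⅗ - 1296/5))² = (-31 - 1293/5)² = (-1448/5)² = 2096704/25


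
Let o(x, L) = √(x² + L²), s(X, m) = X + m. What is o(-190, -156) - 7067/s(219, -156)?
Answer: -7067/63 + 2*√15109 ≈ 133.66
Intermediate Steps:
o(x, L) = √(L² + x²)
o(-190, -156) - 7067/s(219, -156) = √((-156)² + (-190)²) - 7067/(219 - 156) = √(24336 + 36100) - 7067/63 = √60436 - 7067/63 = 2*√15109 - 1*7067/63 = 2*√15109 - 7067/63 = -7067/63 + 2*√15109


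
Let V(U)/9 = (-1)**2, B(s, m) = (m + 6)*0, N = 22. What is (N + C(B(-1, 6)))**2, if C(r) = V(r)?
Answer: 961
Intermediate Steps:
B(s, m) = 0 (B(s, m) = (6 + m)*0 = 0)
V(U) = 9 (V(U) = 9*(-1)**2 = 9*1 = 9)
C(r) = 9
(N + C(B(-1, 6)))**2 = (22 + 9)**2 = 31**2 = 961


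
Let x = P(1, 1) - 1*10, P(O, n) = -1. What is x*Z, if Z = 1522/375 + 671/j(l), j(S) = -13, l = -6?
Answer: 2550229/4875 ≈ 523.12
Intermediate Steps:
Z = -231839/4875 (Z = 1522/375 + 671/(-13) = 1522*(1/375) + 671*(-1/13) = 1522/375 - 671/13 = -231839/4875 ≈ -47.557)
x = -11 (x = -1 - 1*10 = -1 - 10 = -11)
x*Z = -11*(-231839/4875) = 2550229/4875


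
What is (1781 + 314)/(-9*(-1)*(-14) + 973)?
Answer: 2095/847 ≈ 2.4734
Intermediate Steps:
(1781 + 314)/(-9*(-1)*(-14) + 973) = 2095/(9*(-14) + 973) = 2095/(-126 + 973) = 2095/847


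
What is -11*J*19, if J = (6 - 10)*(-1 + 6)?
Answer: 4180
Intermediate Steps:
J = -20 (J = -4*5 = -20)
-11*J*19 = -11*(-20)*19 = 220*19 = 4180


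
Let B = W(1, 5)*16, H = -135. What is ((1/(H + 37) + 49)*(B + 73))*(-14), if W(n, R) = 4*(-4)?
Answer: 878583/7 ≈ 1.2551e+5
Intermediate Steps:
W(n, R) = -16
B = -256 (B = -16*16 = -256)
((1/(H + 37) + 49)*(B + 73))*(-14) = ((1/(-135 + 37) + 49)*(-256 + 73))*(-14) = ((1/(-98) + 49)*(-183))*(-14) = ((-1/98 + 49)*(-183))*(-14) = ((4801/98)*(-183))*(-14) = -878583/98*(-14) = 878583/7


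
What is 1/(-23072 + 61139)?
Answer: 1/38067 ≈ 2.6269e-5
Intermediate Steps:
1/(-23072 + 61139) = 1/38067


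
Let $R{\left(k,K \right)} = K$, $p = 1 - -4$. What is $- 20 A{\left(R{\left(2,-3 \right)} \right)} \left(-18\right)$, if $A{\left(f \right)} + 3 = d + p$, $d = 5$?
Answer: $2520$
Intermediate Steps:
$p = 5$ ($p = 1 + 4 = 5$)
$A{\left(f \right)} = 7$ ($A{\left(f \right)} = -3 + \left(5 + 5\right) = -3 + 10 = 7$)
$- 20 A{\left(R{\left(2,-3 \right)} \right)} \left(-18\right) = \left(-20\right) 7 \left(-18\right) = \left(-140\right) \left(-18\right) = 2520$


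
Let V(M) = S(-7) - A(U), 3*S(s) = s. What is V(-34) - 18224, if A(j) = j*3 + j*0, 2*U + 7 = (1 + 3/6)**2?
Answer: -437261/24 ≈ -18219.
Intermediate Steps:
U = -19/8 (U = -7/2 + (1 + 3/6)**2/2 = -7/2 + (1 + 3*(1/6))**2/2 = -7/2 + (1 + 1/2)**2/2 = -7/2 + (3/2)**2/2 = -7/2 + (1/2)*(9/4) = -7/2 + 9/8 = -19/8 ≈ -2.3750)
S(s) = s/3
A(j) = 3*j (A(j) = 3*j + 0 = 3*j)
V(M) = 115/24 (V(M) = (1/3)*(-7) - 3*(-19)/8 = -7/3 - 1*(-57/8) = -7/3 + 57/8 = 115/24)
V(-34) - 18224 = 115/24 - 18224 = -437261/24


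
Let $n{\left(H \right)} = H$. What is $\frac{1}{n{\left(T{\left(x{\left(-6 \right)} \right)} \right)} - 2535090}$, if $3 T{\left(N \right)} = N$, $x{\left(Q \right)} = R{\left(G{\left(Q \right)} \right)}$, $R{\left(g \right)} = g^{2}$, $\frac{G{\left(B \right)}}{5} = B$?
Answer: $- \frac{1}{2534790} \approx -3.9451 \cdot 10^{-7}$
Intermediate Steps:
$G{\left(B \right)} = 5 B$
$x{\left(Q \right)} = 25 Q^{2}$ ($x{\left(Q \right)} = \left(5 Q\right)^{2} = 25 Q^{2}$)
$T{\left(N \right)} = \frac{N}{3}$
$\frac{1}{n{\left(T{\left(x{\left(-6 \right)} \right)} \right)} - 2535090} = \frac{1}{\frac{25 \left(-6\right)^{2}}{3} - 2535090} = \frac{1}{\frac{25 \cdot 36}{3} - 2535090} = \frac{1}{\frac{1}{3} \cdot 900 - 2535090} = \frac{1}{300 - 2535090} = \frac{1}{-2534790} = - \frac{1}{2534790}$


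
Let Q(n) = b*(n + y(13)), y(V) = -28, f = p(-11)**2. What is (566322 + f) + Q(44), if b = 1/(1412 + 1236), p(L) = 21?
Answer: 187598555/331 ≈ 5.6676e+5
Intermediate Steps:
b = 1/2648 ≈ 0.00037764
f = 441 (f = 21**2 = 441)
Q(n) = -7/662 + n/2648 (Q(n) = (n - 28)/2648 = (-28 + n)/2648 = -7/662 + n/2648)
(566322 + f) + Q(44) = (566322 + 441) + (-7/662 + (1/2648)*44) = 566763 + (-7/662 + 11/662) = 566763 + 2/331 = 187598555/331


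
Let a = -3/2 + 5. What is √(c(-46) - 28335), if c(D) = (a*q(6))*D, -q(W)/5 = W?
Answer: I*√23505 ≈ 153.31*I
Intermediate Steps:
q(W) = -5*W
a = 7/2 (a = (½)*(-3) + 5 = -3/2 + 5 = 7/2 ≈ 3.5000)
c(D) = -105*D (c(D) = (7*(-5*6)/2)*D = ((7/2)*(-30))*D = -105*D)
√(c(-46) - 28335) = √(-105*(-46) - 28335) = √(4830 - 28335) = √(-23505) = I*√23505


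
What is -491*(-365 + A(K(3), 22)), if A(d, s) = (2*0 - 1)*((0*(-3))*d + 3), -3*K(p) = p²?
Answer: 180688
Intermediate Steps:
K(p) = -p²/3
A(d, s) = -3 (A(d, s) = (0 - 1)*(0*d + 3) = -(0 + 3) = -1*3 = -3)
-491*(-365 + A(K(3), 22)) = -491*(-365 - 3) = -491*(-368) = 180688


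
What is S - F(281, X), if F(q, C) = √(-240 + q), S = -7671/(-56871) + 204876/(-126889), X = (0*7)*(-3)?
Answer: -508482737/343633539 - √41 ≈ -7.8829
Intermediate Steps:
X = 0 (X = 0*(-3) = 0)
S = -508482737/343633539 (S = -7671*(-1/56871) + 204876*(-1/126889) = 2557/18957 - 29268/18127 = -508482737/343633539 ≈ -1.4797)
S - F(281, X) = -508482737/343633539 - √(-240 + 281) = -508482737/343633539 - √41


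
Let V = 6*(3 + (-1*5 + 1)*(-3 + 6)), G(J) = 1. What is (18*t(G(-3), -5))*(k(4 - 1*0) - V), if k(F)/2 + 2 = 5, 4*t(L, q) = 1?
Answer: 270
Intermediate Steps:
t(L, q) = ¼ (t(L, q) = (¼)*1 = ¼)
k(F) = 6 (k(F) = -4 + 2*5 = -4 + 10 = 6)
V = -54 (V = 6*(3 + (-5 + 1)*3) = 6*(3 - 4*3) = 6*(3 - 12) = 6*(-9) = -54)
(18*t(G(-3), -5))*(k(4 - 1*0) - V) = (18*(¼))*(6 - 1*(-54)) = 9*(6 + 54)/2 = (9/2)*60 = 270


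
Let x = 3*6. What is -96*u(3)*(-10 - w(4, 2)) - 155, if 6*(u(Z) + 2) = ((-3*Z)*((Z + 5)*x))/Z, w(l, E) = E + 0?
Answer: -85403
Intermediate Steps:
x = 18
w(l, E) = E
u(Z) = -47 - 9*Z (u(Z) = -2 + (((-3*Z)*((Z + 5)*18))/Z)/6 = -2 + (((-3*Z)*((5 + Z)*18))/Z)/6 = -2 + (((-3*Z)*(90 + 18*Z))/Z)/6 = -2 + ((-3*Z*(90 + 18*Z))/Z)/6 = -2 + (-270 - 54*Z)/6 = -2 + (-45 - 9*Z) = -47 - 9*Z)
-96*u(3)*(-10 - w(4, 2)) - 155 = -96*(-47 - 9*3)*(-10 - 1*2) - 155 = -96*(-47 - 27)*(-10 - 2) - 155 = -(-7104)*(-12) - 155 = -96*888 - 155 = -85248 - 155 = -85403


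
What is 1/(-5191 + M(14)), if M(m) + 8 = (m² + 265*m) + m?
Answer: -1/1279 ≈ -0.00078186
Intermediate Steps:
M(m) = -8 + m² + 266*m (M(m) = -8 + ((m² + 265*m) + m) = -8 + (m² + 266*m) = -8 + m² + 266*m)
1/(-5191 + M(14)) = 1/(-5191 + (-8 + 14² + 266*14)) = 1/(-5191 + (-8 + 196 + 3724)) = 1/(-5191 + 3912) = 1/(-1279) = -1/1279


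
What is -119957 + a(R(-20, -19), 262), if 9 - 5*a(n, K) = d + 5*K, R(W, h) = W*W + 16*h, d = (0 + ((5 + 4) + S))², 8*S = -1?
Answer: -7694909/64 ≈ -1.2023e+5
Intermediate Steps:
S = -⅛ (S = (⅛)*(-1) = -⅛ ≈ -0.12500)
d = 5041/64 (d = (0 + ((5 + 4) - ⅛))² = (0 + (9 - ⅛))² = (0 + 71/8)² = (71/8)² = 5041/64 ≈ 78.766)
R(W, h) = W² + 16*h
a(n, K) = -893/64 - K (a(n, K) = 9/5 - (5041/64 + 5*K)/5 = 9/5 + (-5041/320 - K) = -893/64 - K)
-119957 + a(R(-20, -19), 262) = -119957 + (-893/64 - 1*262) = -119957 + (-893/64 - 262) = -119957 - 17661/64 = -7694909/64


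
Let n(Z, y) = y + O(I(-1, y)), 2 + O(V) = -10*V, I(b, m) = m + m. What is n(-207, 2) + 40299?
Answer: 40259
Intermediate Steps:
I(b, m) = 2*m
O(V) = -2 - 10*V
n(Z, y) = -2 - 19*y (n(Z, y) = y + (-2 - 20*y) = -2 - 19*y)
n(-207, 2) + 40299 = (-2 - 19*2) + 40299 = (-2 - 38) + 40299 = -40 + 40299 = 40259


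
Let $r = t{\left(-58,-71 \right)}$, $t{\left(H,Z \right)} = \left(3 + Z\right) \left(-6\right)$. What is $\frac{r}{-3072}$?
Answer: $- \frac{17}{128} \approx -0.13281$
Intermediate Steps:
$t{\left(H,Z \right)} = -18 - 6 Z$
$r = 408$ ($r = -18 - -426 = -18 + 426 = 408$)
$\frac{r}{-3072} = \frac{408}{-3072} = 408 \left(- \frac{1}{3072}\right) = - \frac{17}{128}$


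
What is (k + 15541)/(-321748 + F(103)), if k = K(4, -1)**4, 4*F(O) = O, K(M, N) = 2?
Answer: -62228/1286889 ≈ -0.048355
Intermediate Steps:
F(O) = O/4
k = 16 (k = 2**4 = 16)
(k + 15541)/(-321748 + F(103)) = (16 + 15541)/(-321748 + (1/4)*103) = 15557/(-321748 + 103/4) = 15557/(-1286889/4) = 15557*(-4/1286889) = -62228/1286889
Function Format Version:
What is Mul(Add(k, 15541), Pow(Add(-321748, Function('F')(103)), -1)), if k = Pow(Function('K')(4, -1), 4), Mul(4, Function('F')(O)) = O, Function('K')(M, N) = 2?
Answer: Rational(-62228, 1286889) ≈ -0.048355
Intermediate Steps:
Function('F')(O) = Mul(Rational(1, 4), O)
k = 16 (k = Pow(2, 4) = 16)
Mul(Add(k, 15541), Pow(Add(-321748, Function('F')(103)), -1)) = Mul(Add(16, 15541), Pow(Add(-321748, Mul(Rational(1, 4), 103)), -1)) = Mul(15557, Pow(Add(-321748, Rational(103, 4)), -1)) = Mul(15557, Pow(Rational(-1286889, 4), -1)) = Mul(15557, Rational(-4, 1286889)) = Rational(-62228, 1286889)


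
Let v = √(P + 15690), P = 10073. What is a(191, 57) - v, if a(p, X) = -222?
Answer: -222 - √25763 ≈ -382.51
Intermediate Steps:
v = √25763 (v = √(10073 + 15690) = √25763 ≈ 160.51)
a(191, 57) - v = -222 - √25763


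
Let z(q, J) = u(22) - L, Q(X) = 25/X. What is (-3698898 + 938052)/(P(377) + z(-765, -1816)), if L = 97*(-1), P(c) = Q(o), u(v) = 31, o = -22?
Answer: -60738612/2791 ≈ -21762.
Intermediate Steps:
P(c) = -25/22 (P(c) = 25/(-22) = 25*(-1/22) = -25/22)
L = -97
z(q, J) = 128 (z(q, J) = 31 - 1*(-97) = 31 + 97 = 128)
(-3698898 + 938052)/(P(377) + z(-765, -1816)) = (-3698898 + 938052)/(-25/22 + 128) = -2760846/2791/22 = -2760846*22/2791 = -60738612/2791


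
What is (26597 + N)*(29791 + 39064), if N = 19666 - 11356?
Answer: 2403521485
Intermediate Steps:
N = 8310
(26597 + N)*(29791 + 39064) = (26597 + 8310)*(29791 + 39064) = 34907*68855 = 2403521485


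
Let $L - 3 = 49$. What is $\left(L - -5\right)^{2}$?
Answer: $3249$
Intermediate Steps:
$L = 52$ ($L = 3 + 49 = 52$)
$\left(L - -5\right)^{2} = \left(52 - -5\right)^{2} = \left(52 + 5\right)^{2} = 57^{2} = 3249$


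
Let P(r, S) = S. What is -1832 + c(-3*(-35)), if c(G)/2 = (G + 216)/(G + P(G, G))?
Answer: -64013/35 ≈ -1828.9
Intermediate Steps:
c(G) = (216 + G)/G (c(G) = 2*((G + 216)/(G + G)) = 2*((216 + G)/((2*G))) = 2*((216 + G)*(1/(2*G))) = 2*((216 + G)/(2*G)) = (216 + G)/G)
-1832 + c(-3*(-35)) = -1832 + (216 - 3*(-35))/((-3*(-35))) = -1832 + (216 + 105)/105 = -1832 + (1/105)*321 = -1832 + 107/35 = -64013/35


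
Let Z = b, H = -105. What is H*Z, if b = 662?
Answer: -69510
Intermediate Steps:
Z = 662
H*Z = -105*662 = -69510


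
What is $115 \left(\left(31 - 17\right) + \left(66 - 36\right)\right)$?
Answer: $5060$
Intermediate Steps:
$115 \left(\left(31 - 17\right) + \left(66 - 36\right)\right) = 115 \left(14 + 30\right) = 115 \cdot 44 = 5060$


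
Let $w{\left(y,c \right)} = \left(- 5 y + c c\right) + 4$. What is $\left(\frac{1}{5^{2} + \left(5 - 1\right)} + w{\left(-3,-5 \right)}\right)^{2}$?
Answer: $\frac{1630729}{841} \approx 1939.0$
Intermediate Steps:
$w{\left(y,c \right)} = 4 + c^{2} - 5 y$ ($w{\left(y,c \right)} = \left(- 5 y + c^{2}\right) + 4 = \left(c^{2} - 5 y\right) + 4 = 4 + c^{2} - 5 y$)
$\left(\frac{1}{5^{2} + \left(5 - 1\right)} + w{\left(-3,-5 \right)}\right)^{2} = \left(\frac{1}{5^{2} + \left(5 - 1\right)} + \left(4 + \left(-5\right)^{2} - -15\right)\right)^{2} = \left(\frac{1}{25 + \left(5 - 1\right)} + \left(4 + 25 + 15\right)\right)^{2} = \left(\frac{1}{25 + 4} + 44\right)^{2} = \left(\frac{1}{29} + 44\right)^{2} = \left(\frac{1277}{29}\right)^{2} = \frac{1630729}{841}$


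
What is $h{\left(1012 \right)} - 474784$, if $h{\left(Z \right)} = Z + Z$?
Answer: $-472760$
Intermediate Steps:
$h{\left(Z \right)} = 2 Z$
$h{\left(1012 \right)} - 474784 = 2 \cdot 1012 - 474784 = 2024 - 474784 = -472760$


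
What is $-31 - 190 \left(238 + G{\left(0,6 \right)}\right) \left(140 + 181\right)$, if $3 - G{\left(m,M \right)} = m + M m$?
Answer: $-14698621$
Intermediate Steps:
$G{\left(m,M \right)} = 3 - m - M m$ ($G{\left(m,M \right)} = 3 - \left(m + M m\right) = 3 - m - M m$)
$-31 - 190 \left(238 + G{\left(0,6 \right)}\right) \left(140 + 181\right) = -31 - 190 \left(238 - \left(-3 + 6 \cdot 0\right)\right) \left(140 + 181\right) = -31 - 190 \left(238 + \left(3 + 0 + 0\right)\right) 321 = -31 - 190 \left(238 + 3\right) 321 = -31 - 190 \cdot 241 \cdot 321 = -31 - 14698590 = -14698621$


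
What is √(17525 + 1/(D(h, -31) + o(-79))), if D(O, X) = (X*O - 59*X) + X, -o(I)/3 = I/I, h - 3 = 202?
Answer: √22775489715/1140 ≈ 132.38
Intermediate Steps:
h = 205 (h = 3 + 202 = 205)
o(I) = -3 (o(I) = -3*I/I = -3*1 = -3)
D(O, X) = -58*X + O*X (D(O, X) = (O*X - 59*X) + X = (-59*X + O*X) + X = -58*X + O*X)
√(17525 + 1/(D(h, -31) + o(-79))) = √(17525 + 1/(-31*(-58 + 205) - 3)) = √(17525 + 1/(-31*147 - 3)) = √(17525 + 1/(-4557 - 3)) = √(17525 + 1/(-4560)) = √(17525 - 1/4560) = √(79913999/4560) = √22775489715/1140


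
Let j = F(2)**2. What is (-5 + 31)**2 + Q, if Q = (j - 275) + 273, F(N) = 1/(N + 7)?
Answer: 54595/81 ≈ 674.01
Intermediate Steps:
F(N) = 1/(7 + N)
j = 1/81 (j = (1/(7 + 2))**2 = (1/9)**2 = 1/81 ≈ 0.012346)
Q = -161/81 (Q = (1/81 - 275) + 273 = -22274/81 + 273 = -161/81 ≈ -1.9877)
(-5 + 31)**2 + Q = (-5 + 31)**2 - 161/81 = 26**2 - 161/81 = 676 - 161/81 = 54595/81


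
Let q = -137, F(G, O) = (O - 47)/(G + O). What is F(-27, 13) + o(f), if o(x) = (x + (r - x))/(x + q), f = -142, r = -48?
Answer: 1693/651 ≈ 2.6006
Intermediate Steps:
F(G, O) = (-47 + O)/(G + O)
o(x) = -48/(-137 + x) (o(x) = (x + (-48 - x))/(x - 137) = -48/(-137 + x))
F(-27, 13) + o(f) = (-47 + 13)/(-27 + 13) - 48/(-137 - 142) = -34/(-14) - 48/(-279) = -1/14*(-34) - 48*(-1/279) = 17/7 + 16/93 = 1693/651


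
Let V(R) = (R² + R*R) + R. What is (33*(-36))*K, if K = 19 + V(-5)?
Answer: -76032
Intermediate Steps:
V(R) = R + 2*R² (V(R) = (R² + R²) + R = 2*R² + R = R + 2*R²)
K = 64 (K = 19 - 5*(1 + 2*(-5)) = 19 - 5*(1 - 10) = 19 - 5*(-9) = 19 + 45 = 64)
(33*(-36))*K = (33*(-36))*64 = -1188*64 = -76032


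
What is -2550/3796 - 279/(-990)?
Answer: -20353/52195 ≈ -0.38994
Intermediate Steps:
-2550/3796 - 279/(-990) = -2550*1/3796 - 279*(-1/990) = -1275/1898 + 31/110 = -20353/52195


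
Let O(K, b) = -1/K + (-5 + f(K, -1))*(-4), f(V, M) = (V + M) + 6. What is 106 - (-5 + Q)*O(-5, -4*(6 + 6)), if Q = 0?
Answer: 207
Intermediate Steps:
f(V, M) = 6 + M + V (f(V, M) = (M + V) + 6 = 6 + M + V)
O(K, b) = -1/K - 4*K (O(K, b) = -1/K + (-5 + (6 - 1 + K))*(-4) = -1/K + (-5 + (5 + K))*(-4) = -1/K + K*(-4) = -1/K - 4*K)
106 - (-5 + Q)*O(-5, -4*(6 + 6)) = 106 - (-5 + 0)*(-1/(-5) - 4*(-5)) = 106 - (-5)*(-1*(-⅕) + 20) = 106 - (-5)*(⅕ + 20) = 106 - (-5)*101/5 = 106 - 1*(-101) = 106 + 101 = 207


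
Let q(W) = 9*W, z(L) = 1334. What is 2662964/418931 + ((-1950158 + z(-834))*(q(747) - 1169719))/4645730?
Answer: 24987073872870188/51216850385 ≈ 4.8787e+5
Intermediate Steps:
2662964/418931 + ((-1950158 + z(-834))*(q(747) - 1169719))/4645730 = 2662964/418931 + ((-1950158 + 1334)*(9*747 - 1169719))/4645730 = 2662964*(1/418931) - 1948824*(6723 - 1169719)*(1/4645730) = 140156/22049 - 1948824*(-1162996)*(1/4645730) = 140156/22049 + 2266474516704*(1/4645730) = 140156/22049 + 1133237258352/2322865 = 24987073872870188/51216850385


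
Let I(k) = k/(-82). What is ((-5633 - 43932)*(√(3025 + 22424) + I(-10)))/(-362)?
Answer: 247825/14842 + 49565*√25449/362 ≈ 21859.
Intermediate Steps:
I(k) = -k/82 (I(k) = k*(-1/82) = -k/82)
((-5633 - 43932)*(√(3025 + 22424) + I(-10)))/(-362) = ((-5633 - 43932)*(√(3025 + 22424) - 1/82*(-10)))/(-362) = -49565*(√25449 + 5/41)*(-1/362) = -49565*(5/41 + √25449)*(-1/362) = (-247825/41 - 49565*√25449)*(-1/362) = 247825/14842 + 49565*√25449/362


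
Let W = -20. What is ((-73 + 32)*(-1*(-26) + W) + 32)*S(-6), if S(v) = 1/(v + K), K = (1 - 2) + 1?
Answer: 107/3 ≈ 35.667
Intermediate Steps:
K = 0 (K = -1 + 1 = 0)
S(v) = 1/v (S(v) = 1/(v + 0) = 1/v)
((-73 + 32)*(-1*(-26) + W) + 32)*S(-6) = ((-73 + 32)*(-1*(-26) - 20) + 32)/(-6) = (-41*(26 - 20) + 32)*(-⅙) = (-41*6 + 32)*(-⅙) = (-246 + 32)*(-⅙) = -214*(-⅙) = 107/3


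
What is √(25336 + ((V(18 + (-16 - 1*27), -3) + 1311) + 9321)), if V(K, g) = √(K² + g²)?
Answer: √(35968 + √634) ≈ 189.72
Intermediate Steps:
√(25336 + ((V(18 + (-16 - 1*27), -3) + 1311) + 9321)) = √(25336 + ((√((18 + (-16 - 1*27))² + (-3)²) + 1311) + 9321)) = √(25336 + ((√((18 + (-16 - 27))² + 9) + 1311) + 9321)) = √(25336 + ((√((18 - 43)² + 9) + 1311) + 9321)) = √(25336 + ((√((-25)² + 9) + 1311) + 9321)) = √(25336 + ((√(625 + 9) + 1311) + 9321)) = √(25336 + ((√634 + 1311) + 9321)) = √(25336 + ((1311 + √634) + 9321)) = √(25336 + (10632 + √634)) = √(35968 + √634)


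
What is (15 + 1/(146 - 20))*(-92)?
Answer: -86986/63 ≈ -1380.7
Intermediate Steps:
(15 + 1/(146 - 20))*(-92) = (15 + 1/126)*(-92) = (1891/126)*(-92) = -86986/63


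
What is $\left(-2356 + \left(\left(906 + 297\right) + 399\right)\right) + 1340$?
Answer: $586$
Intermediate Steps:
$\left(-2356 + \left(\left(906 + 297\right) + 399\right)\right) + 1340 = \left(-2356 + \left(1203 + 399\right)\right) + 1340 = \left(-2356 + 1602\right) + 1340 = -754 + 1340 = 586$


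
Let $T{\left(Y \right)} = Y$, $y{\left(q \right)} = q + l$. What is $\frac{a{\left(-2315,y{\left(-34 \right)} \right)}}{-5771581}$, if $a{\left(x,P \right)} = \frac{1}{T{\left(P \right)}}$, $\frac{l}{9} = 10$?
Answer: $- \frac{1}{323208536} \approx -3.094 \cdot 10^{-9}$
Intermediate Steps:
$l = 90$ ($l = 9 \cdot 10 = 90$)
$y{\left(q \right)} = 90 + q$ ($y{\left(q \right)} = q + 90 = 90 + q$)
$a{\left(x,P \right)} = \frac{1}{P}$
$\frac{a{\left(-2315,y{\left(-34 \right)} \right)}}{-5771581} = \frac{1}{\left(90 - 34\right) \left(-5771581\right)} = \frac{1}{56} \left(- \frac{1}{5771581}\right) = - \frac{1}{323208536}$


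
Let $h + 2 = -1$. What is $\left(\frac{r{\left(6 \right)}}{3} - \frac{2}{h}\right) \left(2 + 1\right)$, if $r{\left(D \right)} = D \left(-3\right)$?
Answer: $-16$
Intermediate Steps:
$h = -3$ ($h = -2 - 1 = -3$)
$r{\left(D \right)} = - 3 D$
$\left(\frac{r{\left(6 \right)}}{3} - \frac{2}{h}\right) \left(2 + 1\right) = \left(\frac{\left(-3\right) 6}{3} - \frac{2}{-3}\right) \left(2 + 1\right) = \left(\left(-18\right) \frac{1}{3} - - \frac{2}{3}\right) 3 = \left(-6 + \frac{2}{3}\right) 3 = \left(- \frac{16}{3}\right) 3 = -16$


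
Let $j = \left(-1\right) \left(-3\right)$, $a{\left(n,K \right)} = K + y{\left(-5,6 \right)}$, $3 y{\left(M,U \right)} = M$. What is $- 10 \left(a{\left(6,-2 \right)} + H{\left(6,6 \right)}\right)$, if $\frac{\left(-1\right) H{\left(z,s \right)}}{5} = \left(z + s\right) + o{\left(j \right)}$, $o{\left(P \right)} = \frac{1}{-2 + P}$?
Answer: $\frac{2060}{3} \approx 686.67$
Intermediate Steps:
$y{\left(M,U \right)} = \frac{M}{3}$
$a{\left(n,K \right)} = - \frac{5}{3} + K$ ($a{\left(n,K \right)} = K + \frac{1}{3} \left(-5\right) = K - \frac{5}{3} = - \frac{5}{3} + K$)
$j = 3$
$H{\left(z,s \right)} = -5 - 5 s - 5 z$ ($H{\left(z,s \right)} = - 5 \left(\left(z + s\right) + \frac{1}{-2 + 3}\right) = - 5 \left(\left(s + z\right) + 1^{-1}\right) = - 5 \left(\left(s + z\right) + 1\right) = - 5 \left(1 + s + z\right) = -5 - 5 s - 5 z$)
$- 10 \left(a{\left(6,-2 \right)} + H{\left(6,6 \right)}\right) = - 10 \left(\left(- \frac{5}{3} - 2\right) - 65\right) = - 10 \left(- \frac{11}{3} - 65\right) = \left(-10\right) \left(- \frac{206}{3}\right) = \frac{2060}{3}$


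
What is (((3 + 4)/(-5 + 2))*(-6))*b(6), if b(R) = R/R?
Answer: 14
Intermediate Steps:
b(R) = 1
(((3 + 4)/(-5 + 2))*(-6))*b(6) = (((3 + 4)/(-5 + 2))*(-6))*1 = ((7/(-3))*(-6))*1 = ((7*(-⅓))*(-6))*1 = -7/3*(-6)*1 = 14*1 = 14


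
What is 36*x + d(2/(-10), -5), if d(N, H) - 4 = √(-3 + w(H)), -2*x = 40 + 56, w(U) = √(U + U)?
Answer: -1724 + √(-3 + I*√10) ≈ -1723.2 + 1.9182*I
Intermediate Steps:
w(U) = √2*√U (w(U) = √(2*U) = √2*√U)
x = -48 (x = -(40 + 56)/2 = -½*96 = -48)
d(N, H) = 4 + √(-3 + √2*√H)
36*x + d(2/(-10), -5) = 36*(-48) + (4 + √(-3 + √2*√(-5))) = -1728 + (4 + √(-3 + √2*(I*√5))) = -1728 + (4 + √(-3 + I*√10)) = -1724 + √(-3 + I*√10)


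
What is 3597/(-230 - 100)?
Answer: -109/10 ≈ -10.900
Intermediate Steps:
3597/(-230 - 100) = 3597/(-330) = 3597*(-1/330) = -109/10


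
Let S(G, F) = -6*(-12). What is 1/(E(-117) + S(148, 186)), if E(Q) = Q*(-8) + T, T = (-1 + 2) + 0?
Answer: 1/1009 ≈ 0.00099108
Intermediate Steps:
T = 1 (T = 1 + 0 = 1)
S(G, F) = 72
E(Q) = 1 - 8*Q (E(Q) = Q*(-8) + 1 = -8*Q + 1 = 1 - 8*Q)
1/(E(-117) + S(148, 186)) = 1/((1 - 8*(-117)) + 72) = 1/((1 + 936) + 72) = 1/(937 + 72) = 1/1009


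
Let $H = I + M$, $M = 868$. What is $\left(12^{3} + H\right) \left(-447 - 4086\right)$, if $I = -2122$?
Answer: $-2148642$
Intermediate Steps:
$H = -1254$ ($H = -2122 + 868 = -1254$)
$\left(12^{3} + H\right) \left(-447 - 4086\right) = \left(12^{3} - 1254\right) \left(-447 - 4086\right) = \left(1728 - 1254\right) \left(-4533\right) = 474 \left(-4533\right) = -2148642$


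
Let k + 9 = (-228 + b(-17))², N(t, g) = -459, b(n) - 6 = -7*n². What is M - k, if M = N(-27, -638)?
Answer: -5040475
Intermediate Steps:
b(n) = 6 - 7*n²
k = 5040016 (k = -9 + (-228 + (6 - 7*(-17)²))² = -9 + (-228 + (6 - 7*289))² = -9 + (-228 + (6 - 2023))² = -9 + (-228 - 2017)² = -9 + (-2245)² = -9 + 5040025 = 5040016)
M = -459
M - k = -459 - 1*5040016 = -459 - 5040016 = -5040475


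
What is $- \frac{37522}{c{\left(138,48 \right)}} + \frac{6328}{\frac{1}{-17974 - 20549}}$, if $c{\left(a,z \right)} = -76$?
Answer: $- \frac{9263375911}{38} \approx -2.4377 \cdot 10^{8}$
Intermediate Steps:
$- \frac{37522}{c{\left(138,48 \right)}} + \frac{6328}{\frac{1}{-17974 - 20549}} = - \frac{37522}{-76} + \frac{6328}{\frac{1}{-17974 - 20549}} = \left(-37522\right) \left(- \frac{1}{76}\right) + \frac{6328}{\frac{1}{-38523}} = \frac{18761}{38} + \frac{6328}{- \frac{1}{38523}} = \frac{18761}{38} + 6328 \left(-38523\right) = \frac{18761}{38} - 243773544 = - \frac{9263375911}{38}$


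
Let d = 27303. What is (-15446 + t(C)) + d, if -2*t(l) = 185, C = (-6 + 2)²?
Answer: 23529/2 ≈ 11765.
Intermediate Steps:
C = 16 (C = (-4)² = 16)
t(l) = -185/2 (t(l) = -½*185 = -185/2)
(-15446 + t(C)) + d = (-15446 - 185/2) + 27303 = -31077/2 + 27303 = 23529/2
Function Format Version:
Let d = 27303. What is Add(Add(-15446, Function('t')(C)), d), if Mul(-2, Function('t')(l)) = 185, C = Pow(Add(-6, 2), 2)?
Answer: Rational(23529, 2) ≈ 11765.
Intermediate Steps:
C = 16 (C = Pow(-4, 2) = 16)
Function('t')(l) = Rational(-185, 2) (Function('t')(l) = Mul(Rational(-1, 2), 185) = Rational(-185, 2))
Add(Add(-15446, Function('t')(C)), d) = Add(Add(-15446, Rational(-185, 2)), 27303) = Add(Rational(-31077, 2), 27303) = Rational(23529, 2)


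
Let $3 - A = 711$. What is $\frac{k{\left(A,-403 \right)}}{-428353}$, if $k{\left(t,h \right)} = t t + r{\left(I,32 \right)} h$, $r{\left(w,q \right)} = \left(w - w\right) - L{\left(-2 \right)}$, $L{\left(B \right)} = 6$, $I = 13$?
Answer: $- \frac{503682}{428353} \approx -1.1759$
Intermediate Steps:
$A = -708$ ($A = 3 - 711 = -708$)
$r{\left(w,q \right)} = -6$ ($r{\left(w,q \right)} = \left(w - w\right) - 6 = 0 - 6 = -6$)
$k{\left(t,h \right)} = t^{2} - 6 h$ ($k{\left(t,h \right)} = t t - 6 h = t^{2} - 6 h$)
$\frac{k{\left(A,-403 \right)}}{-428353} = \frac{\left(-708\right)^{2} - -2418}{-428353} = \left(501264 + 2418\right) \left(- \frac{1}{428353}\right) = 503682 \left(- \frac{1}{428353}\right) = - \frac{503682}{428353}$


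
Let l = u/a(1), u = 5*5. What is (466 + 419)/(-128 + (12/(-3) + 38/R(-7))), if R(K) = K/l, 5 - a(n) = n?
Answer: -12390/2323 ≈ -5.3336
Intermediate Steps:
u = 25
a(n) = 5 - n
l = 25/4 (l = 25/(5 - 1*1) = 25/(5 - 1) = 25/4 ≈ 6.2500)
R(K) = 4*K/25 (R(K) = K/(25/4) = K*(4/25) = 4*K/25)
(466 + 419)/(-128 + (12/(-3) + 38/R(-7))) = (466 + 419)/(-128 + (12/(-3) + 38/(((4/25)*(-7))))) = 885/(-128 + (12*(-⅓) + 38/(-28/25))) = 885/(-128 + (-4 + 38*(-25/28))) = 885/(-128 + (-4 - 475/14)) = 885/(-128 - 531/14) = 885/(-2323/14) = 885*(-14/2323) = -12390/2323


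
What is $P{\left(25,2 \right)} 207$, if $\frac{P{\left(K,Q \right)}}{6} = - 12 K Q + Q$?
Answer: $-742716$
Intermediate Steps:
$P{\left(K,Q \right)} = 6 Q - 72 K Q$ ($P{\left(K,Q \right)} = 6 \left(- 12 K Q + Q\right) = 6 \left(Q - 12 K Q\right) = 6 Q - 72 K Q$)
$P{\left(25,2 \right)} 207 = 6 \cdot 2 \left(1 - 300\right) 207 = 6 \cdot 2 \left(-299\right) 207 = \left(-3588\right) 207 = -742716$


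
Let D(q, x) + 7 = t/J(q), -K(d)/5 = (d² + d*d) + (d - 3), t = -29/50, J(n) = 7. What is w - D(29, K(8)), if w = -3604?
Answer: -1258921/350 ≈ -3596.9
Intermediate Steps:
t = -29/50 (t = -29*1/50 = -29/50 ≈ -0.58000)
K(d) = 15 - 10*d² - 5*d (K(d) = -5*((d² + d*d) + (d - 3)) = -5*((d² + d²) + (-3 + d)) = -5*(2*d² + (-3 + d)) = -5*(-3 + d + 2*d²) = 15 - 10*d² - 5*d)
D(q, x) = -2479/350 (D(q, x) = -7 - 29/50/7 = -7 - 29/50*⅐ = -7 - 29/350 = -2479/350)
w - D(29, K(8)) = -3604 - 1*(-2479/350) = -3604 + 2479/350 = -1258921/350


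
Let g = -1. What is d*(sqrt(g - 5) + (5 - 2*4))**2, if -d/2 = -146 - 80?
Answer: 1356 - 2712*I*sqrt(6) ≈ 1356.0 - 6643.0*I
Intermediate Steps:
d = 452 (d = -2*(-146 - 80) = -2*(-226) = 452)
d*(sqrt(g - 5) + (5 - 2*4))**2 = 452*(sqrt(-1 - 5) + (5 - 2*4))**2 = 452*(sqrt(-6) + (5 - 8))**2 = 452*(I*sqrt(6) - 3)**2 = 452*(-3 + I*sqrt(6))**2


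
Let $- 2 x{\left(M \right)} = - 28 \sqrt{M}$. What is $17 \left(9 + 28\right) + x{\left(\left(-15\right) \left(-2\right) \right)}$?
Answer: $629 + 14 \sqrt{30} \approx 705.68$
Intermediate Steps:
$x{\left(M \right)} = 14 \sqrt{M}$ ($x{\left(M \right)} = - \frac{\left(-28\right) \sqrt{M}}{2} = 14 \sqrt{M}$)
$17 \left(9 + 28\right) + x{\left(\left(-15\right) \left(-2\right) \right)} = 17 \left(9 + 28\right) + 14 \sqrt{\left(-15\right) \left(-2\right)} = 17 \cdot 37 + 14 \sqrt{30} = 629 + 14 \sqrt{30}$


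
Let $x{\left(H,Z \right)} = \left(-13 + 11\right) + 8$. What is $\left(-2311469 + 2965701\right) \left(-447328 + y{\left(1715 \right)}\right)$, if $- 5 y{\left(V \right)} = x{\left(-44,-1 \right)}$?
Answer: $- \frac{1463285385872}{5} \approx -2.9266 \cdot 10^{11}$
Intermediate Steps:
$x{\left(H,Z \right)} = 6$ ($x{\left(H,Z \right)} = -2 + 8 = 6$)
$y{\left(V \right)} = - \frac{6}{5}$ ($y{\left(V \right)} = \left(- \frac{1}{5}\right) 6 = - \frac{6}{5}$)
$\left(-2311469 + 2965701\right) \left(-447328 + y{\left(1715 \right)}\right) = \left(-2311469 + 2965701\right) \left(-447328 - \frac{6}{5}\right) = 654232 \left(- \frac{2236646}{5}\right) = - \frac{1463285385872}{5}$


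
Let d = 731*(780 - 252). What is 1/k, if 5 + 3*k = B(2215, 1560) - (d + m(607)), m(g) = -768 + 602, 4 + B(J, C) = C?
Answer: -3/384251 ≈ -7.8074e-6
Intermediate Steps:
B(J, C) = -4 + C
m(g) = -166
d = 385968 (d = 731*528 = 385968)
k = -384251/3 (k = -5/3 + ((-4 + 1560) - (385968 - 166))/3 = -5/3 + (1556 - 1*385802)/3 = -5/3 + (1556 - 385802)/3 = -5/3 + (⅓)*(-384246) = -5/3 - 128082 = -384251/3 ≈ -1.2808e+5)
1/k = 1/(-384251/3) = -3/384251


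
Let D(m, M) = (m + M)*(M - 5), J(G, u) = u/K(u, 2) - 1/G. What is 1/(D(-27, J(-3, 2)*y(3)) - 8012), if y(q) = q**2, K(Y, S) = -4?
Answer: -4/31307 ≈ -0.00012777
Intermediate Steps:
J(G, u) = -1/G - u/4 (J(G, u) = u/(-4) - 1/G = u*(-1/4) - 1/G = -u/4 - 1/G = -1/G - u/4)
D(m, M) = (-5 + M)*(M + m) (D(m, M) = (M + m)*(-5 + M) = (-5 + M)*(M + m))
1/(D(-27, J(-3, 2)*y(3)) - 8012) = 1/((((-1/(-3) - 1/4*2)*3**2)**2 - 5*(-1/(-3) - 1/4*2)*3**2 - 5*(-27) + ((-1/(-3) - 1/4*2)*3**2)*(-27)) - 8012) = 1/((((-1*(-1/3) - 1/2)*9)**2 - 5*(-1*(-1/3) - 1/2)*9 + 135 + ((-1*(-1/3) - 1/2)*9)*(-27)) - 8012) = 1/((((1/3 - 1/2)*9)**2 - 5*(1/3 - 1/2)*9 + 135 + ((1/3 - 1/2)*9)*(-27)) - 8012) = 1/(((-1/6*9)**2 - (-5)*9/6 + 135 - 1/6*9*(-27)) - 8012) = 1/(((-3/2)**2 - 5*(-3/2) + 135 - 3/2*(-27)) - 8012) = 1/((9/4 + 15/2 + 135 + 81/2) - 8012) = 1/(741/4 - 8012) = 1/(-31307/4) = -4/31307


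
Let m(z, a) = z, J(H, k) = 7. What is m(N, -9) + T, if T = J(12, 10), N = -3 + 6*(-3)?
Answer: -14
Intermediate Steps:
N = -21 (N = -3 - 18 = -21)
T = 7
m(N, -9) + T = -21 + 7 = -14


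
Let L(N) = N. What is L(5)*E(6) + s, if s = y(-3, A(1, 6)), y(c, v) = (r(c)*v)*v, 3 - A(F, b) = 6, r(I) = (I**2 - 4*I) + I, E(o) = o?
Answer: 192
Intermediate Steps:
r(I) = I**2 - 3*I
A(F, b) = -3 (A(F, b) = 3 - 1*6 = 3 - 6 = -3)
y(c, v) = c*v**2*(-3 + c) (y(c, v) = ((c*(-3 + c))*v)*v = (c*v*(-3 + c))*v = c*v**2*(-3 + c))
s = 162 (s = -3*(-3)**2*(-3 - 3) = -3*9*(-6) = 162)
L(5)*E(6) + s = 5*6 + 162 = 30 + 162 = 192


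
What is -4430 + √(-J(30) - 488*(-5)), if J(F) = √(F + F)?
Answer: -4430 + √(2440 - 2*√15) ≈ -4380.7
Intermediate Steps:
J(F) = √2*√F (J(F) = √(2*F) = √2*√F)
-4430 + √(-J(30) - 488*(-5)) = -4430 + √(-√2*√30 - 488*(-5)) = -4430 + √(-2*√15 + 2440) = -4430 + √(2440 - 2*√15)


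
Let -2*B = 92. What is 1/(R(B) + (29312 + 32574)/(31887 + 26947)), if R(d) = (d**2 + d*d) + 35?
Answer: 29417/125553282 ≈ 0.00023430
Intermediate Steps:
B = -46 (B = -1/2*92 = -46)
R(d) = 35 + 2*d**2 (R(d) = (d**2 + d**2) + 35 = 2*d**2 + 35 = 35 + 2*d**2)
1/(R(B) + (29312 + 32574)/(31887 + 26947)) = 1/((35 + 2*(-46)**2) + (29312 + 32574)/(31887 + 26947)) = 1/((35 + 2*2116) + 61886/58834) = 1/((35 + 4232) + 61886*(1/58834)) = 1/(4267 + 30943/29417) = 1/(125553282/29417) = 29417/125553282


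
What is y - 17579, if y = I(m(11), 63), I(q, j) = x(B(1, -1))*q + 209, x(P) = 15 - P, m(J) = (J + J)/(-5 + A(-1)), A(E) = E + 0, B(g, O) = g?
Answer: -52264/3 ≈ -17421.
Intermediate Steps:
A(E) = E
m(J) = -J/3 (m(J) = (J + J)/(-5 - 1) = (2*J)/(-6) = (2*J)*(-⅙) = -J/3)
I(q, j) = 209 + 14*q (I(q, j) = (15 - 1*1)*q + 209 = (15 - 1)*q + 209 = 14*q + 209 = 209 + 14*q)
y = 473/3 (y = 209 + 14*(-⅓*11) = 209 + 14*(-11/3) = 209 - 154/3 = 473/3 ≈ 157.67)
y - 17579 = 473/3 - 17579 = -52264/3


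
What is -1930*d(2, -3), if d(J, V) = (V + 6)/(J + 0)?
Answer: -2895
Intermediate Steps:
d(J, V) = (6 + V)/J
-1930*d(2, -3) = -1930*(6 - 3)/2 = -965*3 = -1930*3/2 = -2895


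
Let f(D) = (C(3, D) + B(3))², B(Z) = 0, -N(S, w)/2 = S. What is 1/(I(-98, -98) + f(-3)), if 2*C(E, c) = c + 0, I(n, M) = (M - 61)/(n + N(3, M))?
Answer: 104/393 ≈ 0.26463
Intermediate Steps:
N(S, w) = -2*S
I(n, M) = (-61 + M)/(-6 + n) (I(n, M) = (M - 61)/(n - 2*3) = (-61 + M)/(n - 6) = (-61 + M)/(-6 + n))
C(E, c) = c/2 (C(E, c) = (c + 0)/2 = c/2)
f(D) = D²/4 (f(D) = (D/2 + 0)² = (D/2)² = D²/4)
1/(I(-98, -98) + f(-3)) = 1/((-61 - 98)/(-6 - 98) + (¼)*(-3)²) = 1/(-159/(-104) + (¼)*9) = 1/(-1/104*(-159) + 9/4) = 1/(159/104 + 9/4) = 1/(393/104) = 104/393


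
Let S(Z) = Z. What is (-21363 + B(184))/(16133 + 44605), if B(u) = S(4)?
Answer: -403/1146 ≈ -0.35166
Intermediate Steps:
B(u) = 4
(-21363 + B(184))/(16133 + 44605) = (-21363 + 4)/(16133 + 44605) = -21359/60738 = -21359*1/60738 = -403/1146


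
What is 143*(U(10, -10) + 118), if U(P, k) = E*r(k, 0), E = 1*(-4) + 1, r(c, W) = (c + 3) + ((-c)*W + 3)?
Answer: 18590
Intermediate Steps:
r(c, W) = 6 + c - W*c (r(c, W) = (3 + c) + (-W*c + 3) = (3 + c) + (3 - W*c) = 6 + c - W*c)
E = -3 (E = -4 + 1 = -3)
U(P, k) = -18 - 3*k (U(P, k) = -3*(6 + k - 1*0*k) = -3*(6 + k + 0) = -3*(6 + k) = -18 - 3*k)
143*(U(10, -10) + 118) = 143*((-18 - 3*(-10)) + 118) = 143*((-18 + 30) + 118) = 143*(12 + 118) = 143*130 = 18590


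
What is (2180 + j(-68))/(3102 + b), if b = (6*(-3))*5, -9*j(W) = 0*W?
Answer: 545/753 ≈ 0.72377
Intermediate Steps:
j(W) = 0 (j(W) = -0*W = -⅑*0 = 0)
b = -90 (b = -18*5 = -90)
(2180 + j(-68))/(3102 + b) = (2180 + 0)/(3102 - 90) = 2180/3012 = 2180*(1/3012) = 545/753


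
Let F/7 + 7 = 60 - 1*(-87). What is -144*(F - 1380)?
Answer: 57600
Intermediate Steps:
F = 980 (F = -49 + 7*(60 - 1*(-87)) = -49 + 7*(60 + 87) = -49 + 7*147 = -49 + 1029 = 980)
-144*(F - 1380) = -144*(980 - 1380) = -144*(-400) = 57600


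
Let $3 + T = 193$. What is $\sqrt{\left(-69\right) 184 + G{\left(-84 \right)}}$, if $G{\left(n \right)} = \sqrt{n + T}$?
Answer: $\sqrt{-12696 + \sqrt{106}} \approx 112.63 i$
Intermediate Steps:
$T = 190$ ($T = -3 + 193 = 190$)
$G{\left(n \right)} = \sqrt{190 + n}$ ($G{\left(n \right)} = \sqrt{n + 190} = \sqrt{190 + n}$)
$\sqrt{\left(-69\right) 184 + G{\left(-84 \right)}} = \sqrt{\left(-69\right) 184 + \sqrt{190 - 84}} = \sqrt{-12696 + \sqrt{106}}$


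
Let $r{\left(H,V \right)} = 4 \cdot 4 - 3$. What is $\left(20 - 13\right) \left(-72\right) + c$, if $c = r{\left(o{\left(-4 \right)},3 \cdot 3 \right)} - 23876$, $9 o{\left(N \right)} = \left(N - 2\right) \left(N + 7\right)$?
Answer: $-24367$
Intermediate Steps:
$o{\left(N \right)} = \frac{\left(-2 + N\right) \left(7 + N\right)}{9}$ ($o{\left(N \right)} = \frac{\left(N - 2\right) \left(N + 7\right)}{9} = \frac{\left(-2 + N\right) \left(7 + N\right)}{9}$)
$r{\left(H,V \right)} = 13$ ($r{\left(H,V \right)} = 16 - 3 = 13$)
$c = -23863$ ($c = 13 - 23876 = -23863$)
$\left(20 - 13\right) \left(-72\right) + c = \left(20 - 13\right) \left(-72\right) - 23863 = 7 \left(-72\right) - 23863 = -504 - 23863 = -24367$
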